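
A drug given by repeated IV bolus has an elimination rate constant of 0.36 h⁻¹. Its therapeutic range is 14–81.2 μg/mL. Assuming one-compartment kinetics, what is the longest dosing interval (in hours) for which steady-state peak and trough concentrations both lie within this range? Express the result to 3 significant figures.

Between IV bolus doses, concentration decays as C = C₀·e^(−kτ), so C_peak/C_trough = e^(kτ).
τ_max = ln(C_peak/C_trough) / k = ln(81.2/14) / 0.3600 = 1.758 / 0.3600 = 4.883 h

4.88 h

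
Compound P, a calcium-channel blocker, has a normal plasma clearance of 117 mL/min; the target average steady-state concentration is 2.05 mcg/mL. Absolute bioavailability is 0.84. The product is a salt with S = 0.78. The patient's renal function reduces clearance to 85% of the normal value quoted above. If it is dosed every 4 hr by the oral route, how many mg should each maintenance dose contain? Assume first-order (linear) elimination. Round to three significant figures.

CL = 117 mL/min = 117 × 0.06 = 7.020 L/h
Patient clearance = 0.85 × 7.020 = 5.967 L/h
D = CL × Css × τ / F / S = 5.967 × 2.05 × 4 / 0.84 / 0.78 = 74.68 mg

74.7 mg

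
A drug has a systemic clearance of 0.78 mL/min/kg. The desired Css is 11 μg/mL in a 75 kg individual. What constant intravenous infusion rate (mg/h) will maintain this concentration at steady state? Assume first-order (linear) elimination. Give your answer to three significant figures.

CL = 0.78 mL/min/kg × 75 kg = 58.50 mL/min = 58.50 × 60/1000 = 3.510 L/h
Rate = CL × Css = 3.510 × 11 = 38.61 mg/h

38.6 mg/h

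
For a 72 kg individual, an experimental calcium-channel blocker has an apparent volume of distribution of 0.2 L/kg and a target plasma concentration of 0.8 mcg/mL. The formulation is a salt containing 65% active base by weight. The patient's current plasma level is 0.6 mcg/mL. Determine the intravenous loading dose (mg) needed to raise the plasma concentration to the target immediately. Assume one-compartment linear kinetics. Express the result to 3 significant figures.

Total Vd = 0.2 × 72 = 14.40 L
Concentration deficit ΔC = 0.8 − 0.6 = 0.2000 mg/L
LD = Vd × ΔC / S = 14.40 × 0.2000 / 0.65 = 4.431 mg

4.43 mg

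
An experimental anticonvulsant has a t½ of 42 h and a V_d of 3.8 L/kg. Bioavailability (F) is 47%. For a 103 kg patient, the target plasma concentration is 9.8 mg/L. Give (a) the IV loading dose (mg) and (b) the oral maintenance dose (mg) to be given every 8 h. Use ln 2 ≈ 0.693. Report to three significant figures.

(a) 3840 mg; (b) 1080 mg

Vd(total) = 103 kg × 3.8 L/kg = 391.4 L
LD = Vd × C = 391.4 × 9.8 = 3836 mg
CL = 0.693 × Vd / t½ = 0.693 × 391.4 / 42 = 6.458 L/h
D = CL × Css × τ / F = 6.458 × 9.8 × 8 / 0.47 = 1077 mg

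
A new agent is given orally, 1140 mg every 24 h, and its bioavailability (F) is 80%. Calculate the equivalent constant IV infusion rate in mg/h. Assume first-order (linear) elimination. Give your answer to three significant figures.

38.0 mg/h

Equivalent systemic input: infusion rate = F·D/τ.
Rate = 0.8 × 1140 / 24 = 38.00 mg/h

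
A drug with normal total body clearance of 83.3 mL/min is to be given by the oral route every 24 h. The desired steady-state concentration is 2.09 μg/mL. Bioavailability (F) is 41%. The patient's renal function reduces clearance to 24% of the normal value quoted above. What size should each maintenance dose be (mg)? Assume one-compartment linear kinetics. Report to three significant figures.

147 mg

CL = 83.3 mL/min × 60/1000 = 4.998 L/h
Patient clearance = 0.24 × 4.998 = 1.200 L/h
D = CL × Css × τ / F = 1.200 × 2.09 × 24 / 0.41 = 146.8 mg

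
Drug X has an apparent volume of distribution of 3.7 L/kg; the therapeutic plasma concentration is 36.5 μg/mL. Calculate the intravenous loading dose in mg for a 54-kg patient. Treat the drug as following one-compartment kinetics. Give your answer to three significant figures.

7290 mg

Vd = 3.7 L/kg × 54 kg = 199.8 L
LD = Vd × C = 199.8 × 36.50 = 7293 mg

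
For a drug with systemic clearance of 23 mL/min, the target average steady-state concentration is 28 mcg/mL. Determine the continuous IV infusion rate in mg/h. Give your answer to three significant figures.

38.6 mg/h

Convert clearance: 23 mL/min × 60 min/h ÷ 1000 mL/L = 1.380 L/h
Infusion rate = CL · Css = 1.380 L/h × 28 mg/L = 38.64 mg/h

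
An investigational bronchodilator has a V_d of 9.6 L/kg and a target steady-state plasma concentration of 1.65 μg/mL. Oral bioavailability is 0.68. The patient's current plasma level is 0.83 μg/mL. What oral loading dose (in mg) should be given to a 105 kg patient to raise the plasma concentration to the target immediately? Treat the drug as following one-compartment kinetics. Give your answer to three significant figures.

1220 mg

Total Vd = 9.6 × 105 = 1008 L
The loading dose fills Vd to the target concentration.
Concentration deficit ΔC = 1.65 − 0.83 = 0.8200 mg/L
LD = Vd × ΔC / F = 1008 × 0.8200 / 0.68 = 1216 mg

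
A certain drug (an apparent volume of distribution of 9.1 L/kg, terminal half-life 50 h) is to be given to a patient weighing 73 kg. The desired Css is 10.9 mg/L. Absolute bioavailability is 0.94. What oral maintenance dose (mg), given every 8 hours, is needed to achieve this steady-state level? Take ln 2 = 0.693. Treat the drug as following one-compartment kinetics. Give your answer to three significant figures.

Total Vd = 9.1 × 73 = 664.3 L
k = 0.693/50 = 0.01386 h⁻¹, so CL = k·Vd = 0.01386 × 664.3 = 9.207 L/h
D = CL × Css × τ / F = 9.207 × 10.9 × 8 / 0.94 = 854.1 mg

854 mg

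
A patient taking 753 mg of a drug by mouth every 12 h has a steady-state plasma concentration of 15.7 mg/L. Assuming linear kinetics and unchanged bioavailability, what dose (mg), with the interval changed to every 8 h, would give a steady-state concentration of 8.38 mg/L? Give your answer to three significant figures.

268 mg

With linear kinetics, Css is proportional to dose rate (D/τ) at fixed clearance.
D₂ = D₁ × (Css,target / Css,current) × (τ₂/τ₁) = 753 × (8.38/15.7) × (8/12) = 267.9 mg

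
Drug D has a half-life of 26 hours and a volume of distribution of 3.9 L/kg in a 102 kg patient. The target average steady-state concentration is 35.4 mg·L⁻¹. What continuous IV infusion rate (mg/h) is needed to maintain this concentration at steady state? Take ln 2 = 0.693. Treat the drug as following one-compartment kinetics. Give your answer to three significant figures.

Total Vd = 3.9 × 102 = 397.8 L
CL = ln 2 · Vd / t½ = 0.693 × 397.8 / 26 = 10.60 L/h
Infusion rate = CL × Css = 10.60 × 35.4 = 375.2 mg/h

375 mg/h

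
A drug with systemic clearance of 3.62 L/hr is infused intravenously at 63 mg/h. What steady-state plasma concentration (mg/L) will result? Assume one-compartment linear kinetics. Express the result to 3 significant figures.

Css = rate / CL = 63 / 3.620 = 17.40 mg/L

17.4 mg/L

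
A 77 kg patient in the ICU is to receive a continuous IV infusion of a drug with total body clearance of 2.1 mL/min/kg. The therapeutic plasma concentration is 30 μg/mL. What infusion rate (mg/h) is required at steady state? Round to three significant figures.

CL = 2.1 mL/min/kg × 77 kg = 161.7 mL/min = 161.7 × 60/1000 = 9.702 L/h
At steady state, infusion rate equals elimination rate: rate in = CL × Css.
Infusion rate = CL · Css = 9.702 L/h × 30 mg/L = 291.1 mg/h

291 mg/h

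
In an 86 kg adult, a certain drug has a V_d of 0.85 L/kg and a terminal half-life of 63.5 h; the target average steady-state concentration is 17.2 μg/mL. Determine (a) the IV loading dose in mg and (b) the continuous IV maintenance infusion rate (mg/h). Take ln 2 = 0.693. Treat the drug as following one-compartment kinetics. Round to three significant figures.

(a) 1260 mg; (b) 13.7 mg/h

Vd(total) = 86 kg × 0.85 L/kg = 73.10 L
LD = Vd × C = 73.10 × 17.2 = 1257 mg
CL = 0.693 × Vd / t½ = 0.693 × 73.10 / 63.5 = 0.7978 L/h
Infusion rate = CL × Css = 0.7978 × 17.2 = 13.72 mg/h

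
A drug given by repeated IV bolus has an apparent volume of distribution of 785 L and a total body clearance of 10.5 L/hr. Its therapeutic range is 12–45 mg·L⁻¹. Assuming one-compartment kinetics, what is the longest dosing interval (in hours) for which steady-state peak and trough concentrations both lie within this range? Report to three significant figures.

98.8 h

k = CL / Vd = 10.50 / 785.0 = 0.01338 h⁻¹
Between IV bolus doses, concentration decays as C = C₀·e^(−kτ), so C_peak/C_trough = e^(kτ).
τ_max = ln(C_peak/C_trough) / k = ln(45/12) / 0.01338 = 1.322 / 0.01338 = 98.80 h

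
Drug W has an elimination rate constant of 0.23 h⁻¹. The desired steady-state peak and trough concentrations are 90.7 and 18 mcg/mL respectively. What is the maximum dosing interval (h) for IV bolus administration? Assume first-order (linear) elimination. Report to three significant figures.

Between IV bolus doses, concentration decays as C = C₀·e^(−kτ), so C_peak/C_trough = e^(kτ).
τ_max = ln(C_peak/C_trough) / k = ln(90.7/18) / 0.2300 = 1.617 / 0.2300 = 7.030 h

7.03 h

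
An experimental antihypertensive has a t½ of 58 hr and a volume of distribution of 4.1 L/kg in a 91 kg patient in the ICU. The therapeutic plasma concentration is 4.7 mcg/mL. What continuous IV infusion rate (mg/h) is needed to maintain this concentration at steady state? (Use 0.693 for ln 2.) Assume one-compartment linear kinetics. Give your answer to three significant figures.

Vd(total) = 91 kg × 4.1 L/kg = 373.1 L
CL = 0.693 × Vd / t½ = 0.693 × 373.1 / 58 = 4.458 L/h
Infusion rate = CL × Css = 4.458 × 4.7 = 20.95 mg/h

21.0 mg/h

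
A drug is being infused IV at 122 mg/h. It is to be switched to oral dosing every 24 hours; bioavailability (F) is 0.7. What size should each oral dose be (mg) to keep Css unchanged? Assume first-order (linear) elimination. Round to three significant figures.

To maintain the same Css, the systemic dosing rate must be unchanged: F·D/τ = infusion rate.
D = rate × τ / F = 122 × 24 / 0.7 = 4183 mg

4180 mg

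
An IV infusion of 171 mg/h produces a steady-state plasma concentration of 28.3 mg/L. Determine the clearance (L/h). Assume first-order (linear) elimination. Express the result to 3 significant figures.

At steady state, infusion rate = CL × Css, so CL = rate / Css.
CL = 171 / 28.3 = 6.042 L/h

6.04 L/h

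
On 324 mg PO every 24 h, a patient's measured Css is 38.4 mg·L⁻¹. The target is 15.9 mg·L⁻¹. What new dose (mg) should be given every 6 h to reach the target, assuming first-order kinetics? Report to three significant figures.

With linear kinetics, Css is proportional to dose rate (D/τ) at fixed clearance.
D₂ = D₁ × (Css,target / Css,current) × (τ₂/τ₁) = 324 × (15.9/38.4) × (6/24) = 33.54 mg

33.5 mg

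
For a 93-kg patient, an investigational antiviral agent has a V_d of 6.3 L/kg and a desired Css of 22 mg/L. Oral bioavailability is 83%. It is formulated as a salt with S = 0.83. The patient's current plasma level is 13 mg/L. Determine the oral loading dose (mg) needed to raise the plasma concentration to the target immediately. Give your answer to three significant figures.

7650 mg

Vd(total) = 93 kg × 6.3 L/kg = 585.9 L
Concentration deficit ΔC = 22 − 13 = 9.000 mg/L
LD = Vd × ΔC / F / S = 585.9 × 9.000 / 0.83 / 0.83 = 7654 mg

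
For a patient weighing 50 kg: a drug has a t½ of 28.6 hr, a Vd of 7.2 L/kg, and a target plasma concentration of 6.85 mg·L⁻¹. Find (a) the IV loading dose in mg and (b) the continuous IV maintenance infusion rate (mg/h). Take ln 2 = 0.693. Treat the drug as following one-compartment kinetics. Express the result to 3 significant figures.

Vd(total) = 50 kg × 7.2 L/kg = 360.0 L
LD = Vd × C = 360.0 × 6.85 = 2466 mg
CL = 0.693 × Vd / t½ = 0.693 × 360.0 / 28.6 = 8.723 L/h
Infusion rate = CL × Css = 8.723 × 6.85 = 59.75 mg/h

(a) 2470 mg; (b) 59.8 mg/h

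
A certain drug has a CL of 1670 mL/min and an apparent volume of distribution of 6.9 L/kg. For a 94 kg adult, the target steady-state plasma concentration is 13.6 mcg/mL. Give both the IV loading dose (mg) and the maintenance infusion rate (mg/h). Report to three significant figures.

Vd(total) = 94 kg × 6.9 L/kg = 648.6 L
LD = Vd · C_target = 648.6 × 13.6 = 8821 mg
CL = 1670 mL/min = 1670 × 0.06 = 100.2 L/h
Maintenance: replace elimination → rate = CL × Css = 100.2 × 13.6 = 1363 mg/h

(a) 8820 mg; (b) 1360 mg/h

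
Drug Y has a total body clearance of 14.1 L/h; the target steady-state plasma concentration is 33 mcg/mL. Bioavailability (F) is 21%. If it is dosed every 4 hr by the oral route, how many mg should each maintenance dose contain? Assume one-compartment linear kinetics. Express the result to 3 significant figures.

8860 mg

D = CL × Css × τ / F = 14.10 × 33 × 4 / 0.21 = 8863 mg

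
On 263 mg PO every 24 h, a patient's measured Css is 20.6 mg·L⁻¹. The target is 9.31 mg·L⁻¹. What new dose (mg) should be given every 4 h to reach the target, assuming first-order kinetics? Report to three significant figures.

With linear kinetics, Css is proportional to dose rate (D/τ) at fixed clearance.
D₂ = D₁ × (Css,target / Css,current) × (τ₂/τ₁) = 263 × (9.31/20.6) × (4/24) = 19.81 mg

19.8 mg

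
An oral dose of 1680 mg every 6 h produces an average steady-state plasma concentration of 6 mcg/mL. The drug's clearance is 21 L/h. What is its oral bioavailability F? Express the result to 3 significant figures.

F·D/τ = CL·Css at steady state → F = CL·Css·τ / D.
F = 21 × 6 × 6 / 1680 = 0.450

0.450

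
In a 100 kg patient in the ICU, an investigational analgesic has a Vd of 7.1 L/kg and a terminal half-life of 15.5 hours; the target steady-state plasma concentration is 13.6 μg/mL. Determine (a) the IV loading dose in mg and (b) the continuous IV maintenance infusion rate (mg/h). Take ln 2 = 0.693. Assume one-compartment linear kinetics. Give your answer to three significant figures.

(a) 9660 mg; (b) 432 mg/h

Vd(total) = 100 kg × 7.1 L/kg = 710.0 L
LD = Vd × C = 710.0 × 13.6 = 9656 mg
CL = 0.693 × Vd / t½ = 0.693 × 710.0 / 15.5 = 31.74 L/h
Infusion rate = CL × Css = 31.74 × 13.6 = 431.7 mg/h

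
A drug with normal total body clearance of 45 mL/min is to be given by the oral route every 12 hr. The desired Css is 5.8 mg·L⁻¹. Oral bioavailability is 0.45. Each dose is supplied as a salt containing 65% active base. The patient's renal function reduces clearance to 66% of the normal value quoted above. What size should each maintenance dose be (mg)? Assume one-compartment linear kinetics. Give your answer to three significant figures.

424 mg

CL = 45 mL/min × 60/1000 = 2.700 L/h
Patient clearance = 0.66 × 2.700 = 1.782 L/h
D = CL × Css × τ / F / S = 1.782 × 5.8 × 12 / 0.45 / 0.65 = 424.0 mg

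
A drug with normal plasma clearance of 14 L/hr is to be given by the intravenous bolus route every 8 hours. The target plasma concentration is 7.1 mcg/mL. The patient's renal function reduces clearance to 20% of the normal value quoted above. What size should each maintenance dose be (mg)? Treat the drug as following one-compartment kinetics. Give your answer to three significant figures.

Patient clearance = 0.2 × 14.00 = 2.800 L/h
At steady state, dose per interval replaces the amount cleared in that interval: D/τ = CL·Css.
D = CL × Css × τ = 2.800 × 7.1 × 8 = 159.0 mg

159 mg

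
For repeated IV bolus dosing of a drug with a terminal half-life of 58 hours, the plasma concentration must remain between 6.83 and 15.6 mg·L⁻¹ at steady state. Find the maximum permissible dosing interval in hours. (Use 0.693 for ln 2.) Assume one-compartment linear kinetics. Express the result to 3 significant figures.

k = 0.693 / t½ = 0.693 / 58 = 0.01195 h⁻¹
Between IV bolus doses, concentration decays as C = C₀·e^(−kτ), so C_peak/C_trough = e^(kτ).
τ_max = ln(C_peak/C_trough) / k = ln(15.6/6.83) / 0.01195 = 0.8259 / 0.01195 = 69.11 h

69.1 h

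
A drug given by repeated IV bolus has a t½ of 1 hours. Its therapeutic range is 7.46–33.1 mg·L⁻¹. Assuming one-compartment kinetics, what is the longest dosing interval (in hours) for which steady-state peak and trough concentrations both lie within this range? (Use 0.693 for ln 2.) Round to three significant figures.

k = 0.693 / t½ = 0.693 / 1 = 0.6930 h⁻¹
Between IV bolus doses, concentration decays as C = C₀·e^(−kτ), so C_peak/C_trough = e^(kτ).
τ_max = ln(C_peak/C_trough) / k = ln(33.1/7.46) / 0.6930 = 1.490 / 0.6930 = 2.150 h

2.15 h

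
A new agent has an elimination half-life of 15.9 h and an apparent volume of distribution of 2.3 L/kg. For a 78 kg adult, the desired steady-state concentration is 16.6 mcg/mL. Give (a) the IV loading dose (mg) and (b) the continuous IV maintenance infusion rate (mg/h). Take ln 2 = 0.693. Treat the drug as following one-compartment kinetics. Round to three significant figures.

Vd(total) = 78 kg × 2.3 L/kg = 179.4 L
LD = Vd × C = 179.4 × 16.6 = 2978 mg
CL = 0.693 × Vd / t½ = 0.693 × 179.4 / 15.9 = 7.819 L/h
Infusion rate = CL × Css = 7.819 × 16.6 = 129.8 mg/h

(a) 2980 mg; (b) 130 mg/h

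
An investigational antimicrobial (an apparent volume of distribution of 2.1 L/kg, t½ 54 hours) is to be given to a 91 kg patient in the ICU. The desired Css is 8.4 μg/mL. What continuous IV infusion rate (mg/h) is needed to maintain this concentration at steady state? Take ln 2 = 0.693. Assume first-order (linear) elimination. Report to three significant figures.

20.6 mg/h

Total Vd = 2.1 × 91 = 191.1 L
k = 0.693/54 = 0.01283 h⁻¹, so CL = k·Vd = 0.01283 × 191.1 = 2.452 L/h
Infusion rate = CL × Css = 2.452 × 8.4 = 20.60 mg/h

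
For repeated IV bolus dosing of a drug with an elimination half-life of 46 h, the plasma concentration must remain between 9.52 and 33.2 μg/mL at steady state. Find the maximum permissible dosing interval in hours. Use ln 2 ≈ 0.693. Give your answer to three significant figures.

k = 0.693 / t½ = 0.693 / 46 = 0.01507 h⁻¹
Between IV bolus doses, concentration decays as C = C₀·e^(−kτ), so C_peak/C_trough = e^(kτ).
τ_max = ln(C_peak/C_trough) / k = ln(33.2/9.52) / 0.01507 = 1.249 / 0.01507 = 82.88 h

82.9 h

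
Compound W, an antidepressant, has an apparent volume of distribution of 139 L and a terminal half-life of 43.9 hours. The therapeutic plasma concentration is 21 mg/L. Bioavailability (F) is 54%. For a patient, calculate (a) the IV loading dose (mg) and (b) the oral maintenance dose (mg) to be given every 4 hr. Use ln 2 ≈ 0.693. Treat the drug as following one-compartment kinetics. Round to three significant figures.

LD = Vd × C = 139.0 × 21 = 2919 mg
CL = 0.693 × Vd / t½ = 0.693 × 139.0 / 43.9 = 2.194 L/h
D = CL × Css × τ / F = 2.194 × 21 × 4 / 0.54 = 341.3 mg

(a) 2920 mg; (b) 341 mg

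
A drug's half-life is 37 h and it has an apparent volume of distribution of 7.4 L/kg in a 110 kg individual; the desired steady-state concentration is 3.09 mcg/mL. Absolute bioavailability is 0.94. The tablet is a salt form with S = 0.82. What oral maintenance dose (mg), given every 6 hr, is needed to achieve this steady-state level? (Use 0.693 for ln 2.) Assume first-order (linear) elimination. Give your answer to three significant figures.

367 mg

Vd = 7.4 L/kg × 110 kg = 814.0 L
k = 0.693/37 = 0.01873 h⁻¹, so CL = k·Vd = 0.01873 × 814.0 = 15.25 L/h
D = CL × Css × τ / F / S = 15.25 × 3.09 × 6 / 0.94 / 0.82 = 366.8 mg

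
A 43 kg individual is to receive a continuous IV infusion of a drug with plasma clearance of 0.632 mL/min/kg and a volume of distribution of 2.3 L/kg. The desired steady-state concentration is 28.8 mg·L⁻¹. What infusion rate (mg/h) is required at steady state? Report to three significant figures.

CL = 0.632 mL/min/kg × 43 kg = 27.18 mL/min = 27.18 × 60/1000 = 1.631 L/h
Maintenance depends on clearance, not Vd — rate in must match rate out.
R₀ = 1.631 × 28.8 = 46.97 mg/h

47.0 mg/h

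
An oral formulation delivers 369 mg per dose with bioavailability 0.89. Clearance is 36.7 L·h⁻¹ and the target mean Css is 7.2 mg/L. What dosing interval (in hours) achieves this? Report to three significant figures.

F·D/τ = CL·Css → τ = F·D / (CL·Css).
τ = 0.89 × 369 / (36.7 × 7.2) = 1.243 h

1.24 h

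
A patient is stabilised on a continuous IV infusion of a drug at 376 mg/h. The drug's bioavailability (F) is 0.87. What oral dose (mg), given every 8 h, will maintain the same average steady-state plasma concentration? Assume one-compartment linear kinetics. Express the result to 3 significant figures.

To maintain the same Css, the systemic dosing rate must be unchanged: F·D/τ = infusion rate.
D = rate × τ / F = 376 × 8 / 0.87 = 3457 mg

3460 mg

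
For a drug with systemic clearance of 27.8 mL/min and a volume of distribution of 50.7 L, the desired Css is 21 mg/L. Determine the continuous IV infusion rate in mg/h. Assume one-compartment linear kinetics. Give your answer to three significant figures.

35.0 mg/h

CL = 27.8 mL/min × 60/1000 = 1.668 L/h
Maintenance depends on clearance, not Vd — rate in must match rate out.
Rate = CL × Css = 1.668 × 21 = 35.03 mg/h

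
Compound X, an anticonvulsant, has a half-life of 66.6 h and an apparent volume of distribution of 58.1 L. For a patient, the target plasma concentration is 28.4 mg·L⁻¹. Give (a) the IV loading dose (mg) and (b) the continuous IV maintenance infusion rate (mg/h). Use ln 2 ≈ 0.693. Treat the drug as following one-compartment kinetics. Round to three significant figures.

LD = Vd × C = 58.10 × 28.4 = 1650 mg
CL = 0.693 × Vd / t½ = 0.693 × 58.10 / 66.6 = 0.6046 L/h
Infusion rate = CL × Css = 0.6046 × 28.4 = 17.17 mg/h

(a) 1650 mg; (b) 17.2 mg/h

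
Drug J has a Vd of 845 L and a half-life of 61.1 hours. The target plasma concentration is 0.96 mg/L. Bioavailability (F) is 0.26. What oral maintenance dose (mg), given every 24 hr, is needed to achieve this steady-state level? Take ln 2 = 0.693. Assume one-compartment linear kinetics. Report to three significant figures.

849 mg

CL = ln 2 · Vd / t½ = 0.693 × 845.0 / 61.1 = 9.584 L/h
D = CL × Css × τ / F = 9.584 × 0.96 × 24 / 0.26 = 849.3 mg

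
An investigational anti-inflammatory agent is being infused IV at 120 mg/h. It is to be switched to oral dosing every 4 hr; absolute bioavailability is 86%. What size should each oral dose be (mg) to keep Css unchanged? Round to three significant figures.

To maintain the same Css, the systemic dosing rate must be unchanged: F·D/τ = infusion rate.
D = rate × τ / F = 120 × 4 / 0.86 = 558.1 mg

558 mg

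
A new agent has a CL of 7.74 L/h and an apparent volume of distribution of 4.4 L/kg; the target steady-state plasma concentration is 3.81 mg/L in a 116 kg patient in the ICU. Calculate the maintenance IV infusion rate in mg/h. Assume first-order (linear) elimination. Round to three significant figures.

Rate = CL × Css = 7.740 × 3.81 = 29.49 mg/h

29.5 mg/h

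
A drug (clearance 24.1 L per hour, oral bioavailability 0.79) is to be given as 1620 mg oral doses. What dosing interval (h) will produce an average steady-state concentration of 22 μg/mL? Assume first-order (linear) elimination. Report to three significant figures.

F·D/τ = CL·Css → τ = F·D / (CL·Css).
τ = 0.79 × 1620 / (24.1 × 22) = 2.414 h

2.41 h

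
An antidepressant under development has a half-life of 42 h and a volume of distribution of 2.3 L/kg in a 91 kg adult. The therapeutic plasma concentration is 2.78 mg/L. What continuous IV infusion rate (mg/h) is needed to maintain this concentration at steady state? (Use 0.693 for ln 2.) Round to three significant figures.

9.60 mg/h

Vd = 2.3 L/kg × 91 kg = 209.3 L
CL = ln 2 · Vd / t½ = 0.693 × 209.3 / 42 = 3.453 L/h
Infusion rate = CL × Css = 3.453 × 2.78 = 9.599 mg/h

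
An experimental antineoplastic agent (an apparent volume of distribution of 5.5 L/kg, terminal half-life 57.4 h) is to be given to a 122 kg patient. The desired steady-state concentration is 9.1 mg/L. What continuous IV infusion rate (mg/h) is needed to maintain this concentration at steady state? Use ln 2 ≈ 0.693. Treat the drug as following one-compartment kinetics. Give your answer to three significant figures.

Vd(total) = 122 kg × 5.5 L/kg = 671.0 L
k = 0.693/57.4 = 0.01207 h⁻¹, so CL = k·Vd = 0.01207 × 671.0 = 8.099 L/h
Infusion rate = CL × Css = 8.099 × 9.1 = 73.70 mg/h

73.7 mg/h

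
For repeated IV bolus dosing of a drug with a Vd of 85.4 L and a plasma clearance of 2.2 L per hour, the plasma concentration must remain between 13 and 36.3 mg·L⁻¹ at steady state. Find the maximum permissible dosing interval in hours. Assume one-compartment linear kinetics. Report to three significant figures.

k = CL / Vd = 2.200 / 85.40 = 0.02576 h⁻¹
Between IV bolus doses, concentration decays as C = C₀·e^(−kτ), so C_peak/C_trough = e^(kτ).
τ_max = ln(C_peak/C_trough) / k = ln(36.3/13) / 0.02576 = 1.027 / 0.02576 = 39.87 h

39.9 h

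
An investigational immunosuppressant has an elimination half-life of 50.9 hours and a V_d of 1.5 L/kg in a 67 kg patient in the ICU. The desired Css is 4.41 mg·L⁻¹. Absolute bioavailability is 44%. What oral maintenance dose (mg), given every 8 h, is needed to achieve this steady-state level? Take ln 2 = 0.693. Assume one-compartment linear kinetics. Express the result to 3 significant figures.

110 mg

Vd(total) = 67 kg × 1.5 L/kg = 100.5 L
CL = ln 2 · Vd / t½ = 0.693 × 100.5 / 50.9 = 1.368 L/h
D = CL × Css × τ / F = 1.368 × 4.41 × 8 / 0.44 = 109.7 mg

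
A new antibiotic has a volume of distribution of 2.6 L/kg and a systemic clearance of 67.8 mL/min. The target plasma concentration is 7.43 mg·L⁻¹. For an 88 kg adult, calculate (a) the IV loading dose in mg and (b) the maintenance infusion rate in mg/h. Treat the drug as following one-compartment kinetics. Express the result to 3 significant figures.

Vd(total) = 88 kg × 2.6 L/kg = 228.8 L
Loading dose = Vd × C = 228.8 × 7.43 = 1700 mg
CL = 67.8 mL/min × 60/1000 = 4.068 L/h
Maintenance infusion rate = CL × Css = 4.068 × 7.43 = 30.23 mg/h

(a) 1700 mg; (b) 30.2 mg/h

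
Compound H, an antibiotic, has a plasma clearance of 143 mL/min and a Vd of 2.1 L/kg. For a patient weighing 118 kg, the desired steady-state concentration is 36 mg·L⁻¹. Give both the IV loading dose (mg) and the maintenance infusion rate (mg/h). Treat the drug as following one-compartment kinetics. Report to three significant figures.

(a) 8920 mg; (b) 309 mg/h

Total Vd = 2.1 × 118 = 247.8 L
Loading dose = Vd × C = 247.8 × 36 = 8921 mg
CL = 143 mL/min = 143 × 0.06 = 8.580 L/h
Maintenance: replace elimination → rate = CL × Css = 8.580 × 36 = 308.9 mg/h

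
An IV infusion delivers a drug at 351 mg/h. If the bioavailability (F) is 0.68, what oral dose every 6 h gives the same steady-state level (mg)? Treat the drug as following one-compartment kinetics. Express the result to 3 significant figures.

To maintain the same Css, the systemic dosing rate must be unchanged: F·D/τ = infusion rate.
D = rate × τ / F = 351 × 6 / 0.68 = 3097 mg

3100 mg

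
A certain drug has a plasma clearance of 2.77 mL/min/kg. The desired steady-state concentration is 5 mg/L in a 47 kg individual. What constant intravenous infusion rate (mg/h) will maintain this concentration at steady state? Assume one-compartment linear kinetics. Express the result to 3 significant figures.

39.1 mg/h

CL = 2.77 mL/min/kg × 47 kg = 130.2 mL/min = 130.2 × 60/1000 = 7.812 L/h
Infusion rate = CL · Css = 7.812 L/h × 5 mg/L = 39.06 mg/h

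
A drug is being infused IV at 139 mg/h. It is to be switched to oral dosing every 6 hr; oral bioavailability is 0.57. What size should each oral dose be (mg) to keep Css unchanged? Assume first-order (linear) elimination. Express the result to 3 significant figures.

1460 mg

To maintain the same Css, the systemic dosing rate must be unchanged: F·D/τ = infusion rate.
D = rate × τ / F = 139 × 6 / 0.57 = 1463 mg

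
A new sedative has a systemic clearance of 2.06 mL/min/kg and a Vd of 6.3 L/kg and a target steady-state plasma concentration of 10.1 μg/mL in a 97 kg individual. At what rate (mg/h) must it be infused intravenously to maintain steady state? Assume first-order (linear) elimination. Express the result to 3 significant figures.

121 mg/h

CL = 2.06 mL/min/kg × 97 kg = 199.8 mL/min = 199.8 × 60/1000 = 11.99 L/h
Maintenance depends on clearance, not Vd — rate in must match rate out.
Infusion rate = CL · Css = 11.99 L/h × 10.1 mg/L = 121.1 mg/h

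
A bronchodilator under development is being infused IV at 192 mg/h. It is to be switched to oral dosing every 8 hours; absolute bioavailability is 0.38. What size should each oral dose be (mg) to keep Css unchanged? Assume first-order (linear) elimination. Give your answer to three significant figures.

To maintain the same Css, the systemic dosing rate must be unchanged: F·D/τ = infusion rate.
D = rate × τ / F = 192 × 8 / 0.38 = 4042 mg

4040 mg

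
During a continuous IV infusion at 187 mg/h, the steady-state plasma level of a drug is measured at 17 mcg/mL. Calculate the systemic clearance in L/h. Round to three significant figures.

At steady state, infusion rate = CL × Css, so CL = rate / Css.
CL = 187 / 17 = 11.00 L/h

11.0 L/h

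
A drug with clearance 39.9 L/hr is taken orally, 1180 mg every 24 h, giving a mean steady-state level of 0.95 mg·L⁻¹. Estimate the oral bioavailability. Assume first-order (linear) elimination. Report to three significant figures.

F·D/τ = CL·Css at steady state → F = CL·Css·τ / D.
F = 39.9 × 0.95 × 24 / 1180 = 0.771

0.771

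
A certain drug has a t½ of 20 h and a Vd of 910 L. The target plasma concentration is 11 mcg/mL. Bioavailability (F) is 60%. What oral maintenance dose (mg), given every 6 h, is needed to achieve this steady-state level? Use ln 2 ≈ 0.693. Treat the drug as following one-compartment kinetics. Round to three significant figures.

CL = 0.693 × Vd / t½ = 0.693 × 910.0 / 20 = 31.53 L/h
D = CL × Css × τ / F = 31.53 × 11 × 6 / 0.6 = 3468 mg

3470 mg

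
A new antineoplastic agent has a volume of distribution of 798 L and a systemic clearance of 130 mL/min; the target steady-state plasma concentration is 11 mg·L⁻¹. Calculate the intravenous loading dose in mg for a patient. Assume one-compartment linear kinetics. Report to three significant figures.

8780 mg

The loading dose fills Vd to the target concentration; clearance is irrelevant here.
LD = Vd × C = 798.0 × 11.00 = 8778 mg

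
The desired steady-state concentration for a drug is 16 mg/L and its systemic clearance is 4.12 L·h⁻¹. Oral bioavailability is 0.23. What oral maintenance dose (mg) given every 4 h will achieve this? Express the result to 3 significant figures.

At steady state, dose per interval replaces the amount cleared in that interval: F·D/τ = CL·Css.
D = CL × Css × τ / F = 4.120 × 16 × 4 / 0.23 = 1146 mg

1150 mg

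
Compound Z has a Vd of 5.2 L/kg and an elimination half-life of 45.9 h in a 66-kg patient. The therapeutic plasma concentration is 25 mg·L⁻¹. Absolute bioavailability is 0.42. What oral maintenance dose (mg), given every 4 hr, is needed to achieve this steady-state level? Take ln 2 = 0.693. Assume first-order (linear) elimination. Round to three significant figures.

1230 mg

Vd = 5.2 L/kg × 66 kg = 343.2 L
CL = ln 2 · Vd / t½ = 0.693 × 343.2 / 45.9 = 5.182 L/h
D = CL × Css × τ / F = 5.182 × 25 × 4 / 0.42 = 1234 mg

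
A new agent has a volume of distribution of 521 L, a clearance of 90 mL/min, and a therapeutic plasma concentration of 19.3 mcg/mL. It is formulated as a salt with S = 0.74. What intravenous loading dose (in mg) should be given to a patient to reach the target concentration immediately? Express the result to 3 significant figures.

LD is governed by Vd — clearance does not enter the loading-dose calculation.
LD = Vd × C / S = 521.0 × 19.30 / 0.74 = 13590 mg

13600 mg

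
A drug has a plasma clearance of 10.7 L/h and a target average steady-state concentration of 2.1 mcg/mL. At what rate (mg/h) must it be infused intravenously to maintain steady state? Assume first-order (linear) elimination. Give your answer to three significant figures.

Rate = CL × Css = 10.70 × 2.1 = 22.47 mg/h

22.5 mg/h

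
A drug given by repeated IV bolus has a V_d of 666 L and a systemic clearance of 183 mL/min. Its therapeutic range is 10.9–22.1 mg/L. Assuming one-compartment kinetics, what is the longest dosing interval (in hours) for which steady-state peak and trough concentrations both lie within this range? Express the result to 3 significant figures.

CL = 183 mL/min = 183 × 0.06 = 10.98 L/h
k = CL / Vd = 10.98 / 666.0 = 0.01649 h⁻¹
Between IV bolus doses, concentration decays as C = C₀·e^(−kτ), so C_peak/C_trough = e^(kτ).
τ_max = ln(C_peak/C_trough) / k = ln(22.1/10.9) / 0.01649 = 0.7068 / 0.01649 = 42.86 h

42.9 h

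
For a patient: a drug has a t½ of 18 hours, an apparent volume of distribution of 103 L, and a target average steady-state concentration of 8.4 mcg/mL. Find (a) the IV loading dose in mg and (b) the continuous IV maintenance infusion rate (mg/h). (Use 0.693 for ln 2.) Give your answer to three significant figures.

(a) 865 mg; (b) 33.3 mg/h

LD = Vd × C = 103.0 × 8.4 = 865.2 mg
CL = 0.693 × Vd / t½ = 0.693 × 103.0 / 18 = 3.966 L/h
Infusion rate = CL × Css = 3.966 × 8.4 = 33.31 mg/h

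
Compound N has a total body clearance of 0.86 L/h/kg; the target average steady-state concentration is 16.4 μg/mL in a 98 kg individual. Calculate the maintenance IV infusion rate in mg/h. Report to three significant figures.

CL = 0.86 L/h/kg × 98 kg = 84.28 L/h
At steady state, infusion rate equals elimination rate: rate in = CL × Css.
Infusion rate = CL · Css = 84.28 L/h × 16.4 mg/L = 1382 mg/h

1380 mg/h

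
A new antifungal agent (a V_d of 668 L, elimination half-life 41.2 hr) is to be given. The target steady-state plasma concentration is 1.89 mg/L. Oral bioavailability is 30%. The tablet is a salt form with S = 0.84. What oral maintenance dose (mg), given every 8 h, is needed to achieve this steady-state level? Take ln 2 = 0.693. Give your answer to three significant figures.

CL = ln 2 · Vd / t½ = 0.693 × 668.0 / 41.2 = 11.24 L/h
D = CL × Css × τ / F / S = 11.24 × 1.89 × 8 / 0.3 / 0.84 = 674.4 mg

674 mg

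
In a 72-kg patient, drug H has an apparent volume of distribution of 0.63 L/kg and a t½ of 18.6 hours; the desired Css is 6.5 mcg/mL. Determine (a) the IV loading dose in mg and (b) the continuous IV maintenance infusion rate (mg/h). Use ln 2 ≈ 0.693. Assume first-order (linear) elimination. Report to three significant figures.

Total Vd = 0.63 × 72 = 45.36 L
LD = Vd × C = 45.36 × 6.5 = 294.8 mg
CL = 0.693 × Vd / t½ = 0.693 × 45.36 / 18.6 = 1.690 L/h
Infusion rate = CL × Css = 1.690 × 6.5 = 10.99 mg/h

(a) 295 mg; (b) 11.0 mg/h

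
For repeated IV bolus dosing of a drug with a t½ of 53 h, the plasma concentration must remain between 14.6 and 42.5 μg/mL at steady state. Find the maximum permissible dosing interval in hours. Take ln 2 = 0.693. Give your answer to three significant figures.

k = 0.693 / t½ = 0.693 / 53 = 0.01308 h⁻¹
Between IV bolus doses, concentration decays as C = C₀·e^(−kτ), so C_peak/C_trough = e^(kτ).
τ_max = ln(C_peak/C_trough) / k = ln(42.5/14.6) / 0.01308 = 1.068 / 0.01308 = 81.65 h

81.7 h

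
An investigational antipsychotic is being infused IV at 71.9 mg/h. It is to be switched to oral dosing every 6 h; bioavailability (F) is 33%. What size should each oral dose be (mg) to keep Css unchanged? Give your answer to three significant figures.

1310 mg

To maintain the same Css, the systemic dosing rate must be unchanged: F·D/τ = infusion rate.
D = rate × τ / F = 71.9 × 6 / 0.33 = 1307 mg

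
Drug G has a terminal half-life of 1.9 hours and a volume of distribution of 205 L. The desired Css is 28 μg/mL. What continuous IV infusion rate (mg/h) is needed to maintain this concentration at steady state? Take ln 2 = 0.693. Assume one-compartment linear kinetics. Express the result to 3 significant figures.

2090 mg/h

k = 0.693/1.9 = 0.3647 h⁻¹, so CL = k·Vd = 0.3647 × 205.0 = 74.76 L/h
Infusion rate = CL × Css = 74.76 × 28 = 2093 mg/h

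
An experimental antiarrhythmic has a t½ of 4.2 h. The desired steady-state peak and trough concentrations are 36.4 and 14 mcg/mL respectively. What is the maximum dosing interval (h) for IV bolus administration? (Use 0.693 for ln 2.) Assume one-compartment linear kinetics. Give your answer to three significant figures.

k = 0.693 / t½ = 0.693 / 4.2 = 0.1650 h⁻¹
Between IV bolus doses, concentration decays as C = C₀·e^(−kτ), so C_peak/C_trough = e^(kτ).
τ_max = ln(C_peak/C_trough) / k = ln(36.4/14) / 0.1650 = 0.9555 / 0.1650 = 5.791 h

5.79 h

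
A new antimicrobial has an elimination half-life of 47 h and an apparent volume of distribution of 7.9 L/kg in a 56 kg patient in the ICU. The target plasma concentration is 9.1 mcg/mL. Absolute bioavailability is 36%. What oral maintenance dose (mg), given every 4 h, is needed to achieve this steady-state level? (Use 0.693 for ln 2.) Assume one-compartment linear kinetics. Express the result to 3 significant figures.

Total Vd = 7.9 × 56 = 442.4 L
CL = ln 2 · Vd / t½ = 0.693 × 442.4 / 47 = 6.523 L/h
D = CL × Css × τ / F = 6.523 × 9.1 × 4 / 0.36 = 659.5 mg

660 mg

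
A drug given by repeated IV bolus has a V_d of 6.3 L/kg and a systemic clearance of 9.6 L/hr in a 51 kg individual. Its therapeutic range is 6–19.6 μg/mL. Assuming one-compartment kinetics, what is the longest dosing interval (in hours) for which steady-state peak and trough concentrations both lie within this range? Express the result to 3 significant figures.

39.6 h

Vd = 6.3 L/kg × 51 kg = 321.3 L
k = CL / Vd = 9.600 / 321.3 = 0.02988 h⁻¹
Between IV bolus doses, concentration decays as C = C₀·e^(−kτ), so C_peak/C_trough = e^(kτ).
τ_max = ln(C_peak/C_trough) / k = ln(19.6/6) / 0.02988 = 1.184 / 0.02988 = 39.63 h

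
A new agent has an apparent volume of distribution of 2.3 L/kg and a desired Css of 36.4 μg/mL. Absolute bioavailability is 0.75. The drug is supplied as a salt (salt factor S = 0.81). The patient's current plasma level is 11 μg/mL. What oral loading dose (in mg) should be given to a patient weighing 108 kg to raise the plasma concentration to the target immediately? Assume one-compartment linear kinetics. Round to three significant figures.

Total Vd = 2.3 × 108 = 248.4 L
The loading dose fills Vd to the target concentration.
Concentration deficit ΔC = 36.4 − 11 = 25.40 mg/L
LD = Vd × ΔC / F / S = 248.4 × 25.40 / 0.75 / 0.81 = 10390 mg

10400 mg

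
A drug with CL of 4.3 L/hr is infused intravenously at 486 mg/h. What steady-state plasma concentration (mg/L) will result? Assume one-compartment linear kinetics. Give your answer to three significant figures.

113 mg/L

Css = rate / CL = 486 / 4.300 = 113.0 mg/L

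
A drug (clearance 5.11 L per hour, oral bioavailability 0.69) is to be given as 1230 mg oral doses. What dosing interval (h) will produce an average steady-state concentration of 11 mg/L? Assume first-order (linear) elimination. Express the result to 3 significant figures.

F·D/τ = CL·Css → τ = F·D / (CL·Css).
τ = 0.69 × 1230 / (5.11 × 11) = 15.10 h

15.1 h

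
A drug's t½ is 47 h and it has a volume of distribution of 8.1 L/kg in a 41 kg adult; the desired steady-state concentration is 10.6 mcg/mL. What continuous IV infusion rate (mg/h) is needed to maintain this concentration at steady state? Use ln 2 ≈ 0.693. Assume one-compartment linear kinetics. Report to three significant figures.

51.9 mg/h

Vd = 8.1 L/kg × 41 kg = 332.1 L
CL = 0.693 × Vd / t½ = 0.693 × 332.1 / 47 = 4.897 L/h
Infusion rate = CL × Css = 4.897 × 10.6 = 51.91 mg/h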